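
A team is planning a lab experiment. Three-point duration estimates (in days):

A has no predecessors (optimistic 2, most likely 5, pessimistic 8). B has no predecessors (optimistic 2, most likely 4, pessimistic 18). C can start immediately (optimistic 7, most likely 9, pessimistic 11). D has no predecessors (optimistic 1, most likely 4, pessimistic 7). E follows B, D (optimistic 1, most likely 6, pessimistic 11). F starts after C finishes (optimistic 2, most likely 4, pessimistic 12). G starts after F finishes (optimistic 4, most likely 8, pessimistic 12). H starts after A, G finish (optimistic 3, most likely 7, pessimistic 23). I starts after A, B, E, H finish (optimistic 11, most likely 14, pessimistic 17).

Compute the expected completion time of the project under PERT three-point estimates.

te_A = (2 + 4·5 + 8)/6 = 30/6 = 5
te_B = (2 + 4·4 + 18)/6 = 36/6 = 6
te_C = (7 + 4·9 + 11)/6 = 54/6 = 9
te_D = (1 + 4·4 + 7)/6 = 24/6 = 4
te_E = (1 + 4·6 + 11)/6 = 36/6 = 6
te_F = (2 + 4·4 + 12)/6 = 30/6 = 5
te_G = (4 + 4·8 + 12)/6 = 48/6 = 8
te_H = (3 + 4·7 + 23)/6 = 54/6 = 9
te_I = (11 + 4·14 + 17)/6 = 84/6 = 14

Forward pass:
ES_A = 0; EF_A = 5
ES_B = 0; EF_B = 6
ES_C = 0; EF_C = 9
ES_D = 0; EF_D = 4
ES_E = max(EF_B=6, EF_D=4) = 6; EF_E = 6+6 = 12
ES_F = 9; EF_F = 9+5 = 14
ES_G = 14; EF_G = 14+8 = 22
ES_H = max(EF_A=5, EF_G=22) = 22; EF_H = 22+9 = 31
ES_I = max(EF_A=5, EF_B=6, EF_E=12, EF_H=31) = 31; EF_I = 31+14 = 45
Expected project duration μ = 45 days. Critical path: C → F → G → H → I.

45 days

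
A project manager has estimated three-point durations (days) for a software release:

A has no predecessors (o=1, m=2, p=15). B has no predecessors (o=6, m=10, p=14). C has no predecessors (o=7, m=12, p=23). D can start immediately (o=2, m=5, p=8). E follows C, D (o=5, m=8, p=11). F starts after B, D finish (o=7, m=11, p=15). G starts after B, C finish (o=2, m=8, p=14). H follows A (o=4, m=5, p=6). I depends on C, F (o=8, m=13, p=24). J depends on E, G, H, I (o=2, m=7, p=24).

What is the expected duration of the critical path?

44 days

te_A = (1 + 4·2 + 15)/6 = 24/6 = 4
te_B = (6 + 4·10 + 14)/6 = 60/6 = 10
te_C = (7 + 4·12 + 23)/6 = 78/6 = 13
te_D = (2 + 4·5 + 8)/6 = 30/6 = 5
te_E = (5 + 4·8 + 11)/6 = 48/6 = 8
te_F = (7 + 4·11 + 15)/6 = 66/6 = 11
te_G = (2 + 4·8 + 14)/6 = 48/6 = 8
te_H = (4 + 4·5 + 6)/6 = 30/6 = 5
te_I = (8 + 4·13 + 24)/6 = 84/6 = 14
te_J = (2 + 4·7 + 24)/6 = 54/6 = 9

Forward pass:
ES_A = 0; EF_A = 4
ES_B = 0; EF_B = 10
ES_C = 0; EF_C = 13
ES_D = 0; EF_D = 5
ES_E = max(EF_C=13, EF_D=5) = 13; EF_E = 13+8 = 21
ES_F = max(EF_B=10, EF_D=5) = 10; EF_F = 10+11 = 21
ES_G = max(EF_B=10, EF_C=13) = 13; EF_G = 13+8 = 21
ES_H = 4; EF_H = 4+5 = 9
ES_I = max(EF_C=13, EF_F=21) = 21; EF_I = 21+14 = 35
ES_J = max(EF_E=21, EF_G=21, EF_H=9, EF_I=35) = 35; EF_J = 35+9 = 44
Expected project duration μ = 44 days. Critical path: B → F → I → J.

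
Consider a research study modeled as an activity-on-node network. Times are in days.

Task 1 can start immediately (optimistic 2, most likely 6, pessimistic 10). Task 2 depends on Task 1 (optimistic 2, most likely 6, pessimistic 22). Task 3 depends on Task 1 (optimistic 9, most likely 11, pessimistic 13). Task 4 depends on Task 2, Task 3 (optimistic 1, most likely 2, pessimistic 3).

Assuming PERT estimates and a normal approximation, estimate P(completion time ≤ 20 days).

0.744

te_Task 1 = (2 + 4·6 + 10)/6 = 36/6 = 6; σ²_Task 1 = ((10−2)/6)² = 1.778
te_Task 2 = (2 + 4·6 + 22)/6 = 48/6 = 8; σ²_Task 2 = ((22−2)/6)² = 11.111
te_Task 3 = (9 + 4·11 + 13)/6 = 66/6 = 11; σ²_Task 3 = ((13−9)/6)² = 0.444
te_Task 4 = (1 + 4·2 + 3)/6 = 12/6 = 2; σ²_Task 4 = ((3−1)/6)² = 0.111

Forward pass:
ES_Task 1 = 0; EF_Task 1 = 6
ES_Task 2 = 6; EF_Task 2 = 6+8 = 14
ES_Task 3 = 6; EF_Task 3 = 6+11 = 17
ES_Task 4 = max(EF_Task 2=14, EF_Task 3=17) = 17; EF_Task 4 = 17+2 = 19
Expected project duration μ = 19 days. Critical path: Task 1 → Task 3 → Task 4.

Variance along critical path = 1.778 + 0.444 + 0.111 = 2.333; σ = √2.333 = 1.528 days.
Z = (20 − 19) / 1.528 = 0.655
P(T ≤ 20) = Φ(0.655) ≈ 0.744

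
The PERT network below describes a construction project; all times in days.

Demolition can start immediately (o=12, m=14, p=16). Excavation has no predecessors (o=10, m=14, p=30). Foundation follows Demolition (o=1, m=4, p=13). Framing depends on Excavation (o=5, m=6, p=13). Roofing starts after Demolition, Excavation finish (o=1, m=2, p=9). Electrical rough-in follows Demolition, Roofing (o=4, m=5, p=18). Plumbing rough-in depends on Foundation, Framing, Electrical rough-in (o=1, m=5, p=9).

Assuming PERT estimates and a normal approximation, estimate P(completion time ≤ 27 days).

0.186

te_Demolition = (12 + 4·14 + 16)/6 = 84/6 = 14; σ²_Demolition = ((16−12)/6)² = 0.444
te_Excavation = (10 + 4·14 + 30)/6 = 96/6 = 16; σ²_Excavation = ((30−10)/6)² = 11.111
te_Foundation = (1 + 4·4 + 13)/6 = 30/6 = 5; σ²_Foundation = ((13−1)/6)² = 4.000
te_Framing = (5 + 4·6 + 13)/6 = 42/6 = 7; σ²_Framing = ((13−5)/6)² = 1.778
te_Roofing = (1 + 4·2 + 9)/6 = 18/6 = 3; σ²_Roofing = ((9−1)/6)² = 1.778
te_Electrical rough-in = (4 + 4·5 + 18)/6 = 42/6 = 7; σ²_Electrical rough-in = ((18−4)/6)² = 5.444
te_Plumbing rough-in = (1 + 4·5 + 9)/6 = 30/6 = 5; σ²_Plumbing rough-in = ((9−1)/6)² = 1.778

Forward pass:
ES_Demolition = 0; EF_Demolition = 14
ES_Excavation = 0; EF_Excavation = 16
ES_Foundation = 14; EF_Foundation = 14+5 = 19
ES_Framing = 16; EF_Framing = 16+7 = 23
ES_Roofing = max(EF_Demolition=14, EF_Excavation=16) = 16; EF_Roofing = 16+3 = 19
ES_Electrical rough-in = max(EF_Demolition=14, EF_Roofing=19) = 19; EF_Electrical rough-in = 19+7 = 26
ES_Plumbing rough-in = max(EF_Foundation=19, EF_Framing=23, EF_Electrical rough-in=26) = 26; EF_Plumbing rough-in = 26+5 = 31
Expected project duration μ = 31 days. Critical path: Excavation → Roofing → Electrical rough-in → Plumbing rough-in.

Variance along critical path = 11.111 + 1.778 + 5.444 + 1.778 = 20.111; σ = √20.111 = 4.485 days.
Z = (27 − 31) / 4.485 = -0.892
P(T ≤ 27) = Φ(-0.892) ≈ 0.186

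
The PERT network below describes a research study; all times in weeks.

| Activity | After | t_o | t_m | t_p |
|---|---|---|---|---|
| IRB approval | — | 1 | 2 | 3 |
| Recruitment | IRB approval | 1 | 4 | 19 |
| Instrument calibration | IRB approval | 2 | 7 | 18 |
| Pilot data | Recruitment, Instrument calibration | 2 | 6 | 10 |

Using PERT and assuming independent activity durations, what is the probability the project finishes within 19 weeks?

0.841

te_IRB approval = (1 + 4·2 + 3)/6 = 12/6 = 2; σ²_IRB approval = ((3−1)/6)² = 0.111
te_Recruitment = (1 + 4·4 + 19)/6 = 36/6 = 6; σ²_Recruitment = ((19−1)/6)² = 9.000
te_Instrument calibration = (2 + 4·7 + 18)/6 = 48/6 = 8; σ²_Instrument calibration = ((18−2)/6)² = 7.111
te_Pilot data = (2 + 4·6 + 10)/6 = 36/6 = 6; σ²_Pilot data = ((10−2)/6)² = 1.778

Forward pass:
ES_IRB approval = 0; EF_IRB approval = 2
ES_Recruitment = 2; EF_Recruitment = 2+6 = 8
ES_Instrument calibration = 2; EF_Instrument calibration = 2+8 = 10
ES_Pilot data = max(EF_Recruitment=8, EF_Instrument calibration=10) = 10; EF_Pilot data = 10+6 = 16
Expected project duration μ = 16 weeks. Critical path: IRB approval → Instrument calibration → Pilot data.

Variance along critical path = 0.111 + 7.111 + 1.778 = 9.000; σ = √9.000 = 3.000 weeks.
Z = (19 − 16) / 3.000 = 1.000
P(T ≤ 19) = Φ(1.000) ≈ 0.841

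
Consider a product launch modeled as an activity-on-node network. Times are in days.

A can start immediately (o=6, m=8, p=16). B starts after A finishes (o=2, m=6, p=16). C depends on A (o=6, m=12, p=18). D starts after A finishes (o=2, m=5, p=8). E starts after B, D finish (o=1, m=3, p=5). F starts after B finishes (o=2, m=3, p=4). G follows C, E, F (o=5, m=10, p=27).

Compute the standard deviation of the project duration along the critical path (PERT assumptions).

4.50 days

te_A = (6 + 4·8 + 16)/6 = 54/6 = 9; σ²_A = ((16−6)/6)² = 2.778
te_B = (2 + 4·6 + 16)/6 = 42/6 = 7; σ²_B = ((16−2)/6)² = 5.444
te_C = (6 + 4·12 + 18)/6 = 72/6 = 12; σ²_C = ((18−6)/6)² = 4.000
te_D = (2 + 4·5 + 8)/6 = 30/6 = 5; σ²_D = ((8−2)/6)² = 1.000
te_E = (1 + 4·3 + 5)/6 = 18/6 = 3; σ²_E = ((5−1)/6)² = 0.444
te_F = (2 + 4·3 + 4)/6 = 18/6 = 3; σ²_F = ((4−2)/6)² = 0.111
te_G = (5 + 4·10 + 27)/6 = 72/6 = 12; σ²_G = ((27−5)/6)² = 13.444

Forward pass:
ES_A = 0; EF_A = 9
ES_B = 9; EF_B = 9+7 = 16
ES_C = 9; EF_C = 9+12 = 21
ES_D = 9; EF_D = 9+5 = 14
ES_E = max(EF_B=16, EF_D=14) = 16; EF_E = 16+3 = 19
ES_F = 16; EF_F = 16+3 = 19
ES_G = max(EF_C=21, EF_E=19, EF_F=19) = 21; EF_G = 21+12 = 33
Expected project duration μ = 33 days. Critical path: A → C → G.

Variance along critical path = 2.778 + 4.000 + 13.444 = 20.222
σ = √20.222 = 4.497 days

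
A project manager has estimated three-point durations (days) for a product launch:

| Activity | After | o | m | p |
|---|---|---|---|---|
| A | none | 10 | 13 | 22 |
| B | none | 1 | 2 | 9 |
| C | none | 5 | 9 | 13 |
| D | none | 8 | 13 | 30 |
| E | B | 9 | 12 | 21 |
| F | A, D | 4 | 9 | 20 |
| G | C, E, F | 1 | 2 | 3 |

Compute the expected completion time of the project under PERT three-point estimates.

27 days

te_A = (10 + 4·13 + 22)/6 = 84/6 = 14
te_B = (1 + 4·2 + 9)/6 = 18/6 = 3
te_C = (5 + 4·9 + 13)/6 = 54/6 = 9
te_D = (8 + 4·13 + 30)/6 = 90/6 = 15
te_E = (9 + 4·12 + 21)/6 = 78/6 = 13
te_F = (4 + 4·9 + 20)/6 = 60/6 = 10
te_G = (1 + 4·2 + 3)/6 = 12/6 = 2

Forward pass:
ES_A = 0; EF_A = 14
ES_B = 0; EF_B = 3
ES_C = 0; EF_C = 9
ES_D = 0; EF_D = 15
ES_E = 3; EF_E = 3+13 = 16
ES_F = max(EF_A=14, EF_D=15) = 15; EF_F = 15+10 = 25
ES_G = max(EF_C=9, EF_E=16, EF_F=25) = 25; EF_G = 25+2 = 27
Expected project duration μ = 27 days. Critical path: D → F → G.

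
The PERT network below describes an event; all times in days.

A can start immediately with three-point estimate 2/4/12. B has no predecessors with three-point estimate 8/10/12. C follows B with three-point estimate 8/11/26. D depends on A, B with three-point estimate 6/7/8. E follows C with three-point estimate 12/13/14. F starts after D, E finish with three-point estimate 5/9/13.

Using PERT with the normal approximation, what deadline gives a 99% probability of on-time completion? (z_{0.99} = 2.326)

52.8 days

te_A = (2 + 4·4 + 12)/6 = 30/6 = 5; σ²_A = ((12−2)/6)² = 2.778
te_B = (8 + 4·10 + 12)/6 = 60/6 = 10; σ²_B = ((12−8)/6)² = 0.444
te_C = (8 + 4·11 + 26)/6 = 78/6 = 13; σ²_C = ((26−8)/6)² = 9.000
te_D = (6 + 4·7 + 8)/6 = 42/6 = 7; σ²_D = ((8−6)/6)² = 0.111
te_E = (12 + 4·13 + 14)/6 = 78/6 = 13; σ²_E = ((14−12)/6)² = 0.111
te_F = (5 + 4·9 + 13)/6 = 54/6 = 9; σ²_F = ((13−5)/6)² = 1.778

Forward pass:
ES_A = 0; EF_A = 5
ES_B = 0; EF_B = 10
ES_C = 10; EF_C = 10+13 = 23
ES_D = max(EF_A=5, EF_B=10) = 10; EF_D = 10+7 = 17
ES_E = 23; EF_E = 23+13 = 36
ES_F = max(EF_D=17, EF_E=36) = 36; EF_F = 36+9 = 45
Expected project duration μ = 45 days. Critical path: B → C → E → F.

Variance along critical path = 0.444 + 9.000 + 0.111 + 1.778 = 11.333; σ = 3.367 days.
D = μ + z·σ = 45 + 2.326·3.367 = 52.8 days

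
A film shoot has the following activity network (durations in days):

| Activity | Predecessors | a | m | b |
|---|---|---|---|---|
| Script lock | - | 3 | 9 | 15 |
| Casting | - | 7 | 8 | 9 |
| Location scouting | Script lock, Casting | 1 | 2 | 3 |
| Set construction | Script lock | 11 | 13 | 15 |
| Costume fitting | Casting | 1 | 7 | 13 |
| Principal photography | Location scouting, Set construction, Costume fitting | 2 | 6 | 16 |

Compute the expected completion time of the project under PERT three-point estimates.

29 days

te_Script lock = (3 + 4·9 + 15)/6 = 54/6 = 9
te_Casting = (7 + 4·8 + 9)/6 = 48/6 = 8
te_Location scouting = (1 + 4·2 + 3)/6 = 12/6 = 2
te_Set construction = (11 + 4·13 + 15)/6 = 78/6 = 13
te_Costume fitting = (1 + 4·7 + 13)/6 = 42/6 = 7
te_Principal photography = (2 + 4·6 + 16)/6 = 42/6 = 7

Forward pass:
ES_Script lock = 0; EF_Script lock = 9
ES_Casting = 0; EF_Casting = 8
ES_Location scouting = max(EF_Script lock=9, EF_Casting=8) = 9; EF_Location scouting = 9+2 = 11
ES_Set construction = 9; EF_Set construction = 9+13 = 22
ES_Costume fitting = 8; EF_Costume fitting = 8+7 = 15
ES_Principal photography = max(EF_Location scouting=11, EF_Set construction=22, EF_Costume fitting=15) = 22; EF_Principal photography = 22+7 = 29
Expected project duration μ = 29 days. Critical path: Script lock → Set construction → Principal photography.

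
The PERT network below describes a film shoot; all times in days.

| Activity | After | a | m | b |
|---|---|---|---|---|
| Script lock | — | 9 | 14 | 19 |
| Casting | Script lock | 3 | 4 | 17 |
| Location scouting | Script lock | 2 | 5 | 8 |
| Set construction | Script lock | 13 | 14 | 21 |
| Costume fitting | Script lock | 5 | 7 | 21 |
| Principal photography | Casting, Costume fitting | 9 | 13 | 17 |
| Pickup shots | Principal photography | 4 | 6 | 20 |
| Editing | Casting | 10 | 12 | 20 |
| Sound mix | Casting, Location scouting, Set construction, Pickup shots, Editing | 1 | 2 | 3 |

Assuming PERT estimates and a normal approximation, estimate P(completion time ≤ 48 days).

0.677

te_Script lock = (9 + 4·14 + 19)/6 = 84/6 = 14; σ²_Script lock = ((19−9)/6)² = 2.778
te_Casting = (3 + 4·4 + 17)/6 = 36/6 = 6; σ²_Casting = ((17−3)/6)² = 5.444
te_Location scouting = (2 + 4·5 + 8)/6 = 30/6 = 5; σ²_Location scouting = ((8−2)/6)² = 1.000
te_Set construction = (13 + 4·14 + 21)/6 = 90/6 = 15; σ²_Set construction = ((21−13)/6)² = 1.778
te_Costume fitting = (5 + 4·7 + 21)/6 = 54/6 = 9; σ²_Costume fitting = ((21−5)/6)² = 7.111
te_Principal photography = (9 + 4·13 + 17)/6 = 78/6 = 13; σ²_Principal photography = ((17−9)/6)² = 1.778
te_Pickup shots = (4 + 4·6 + 20)/6 = 48/6 = 8; σ²_Pickup shots = ((20−4)/6)² = 7.111
te_Editing = (10 + 4·12 + 20)/6 = 78/6 = 13; σ²_Editing = ((20−10)/6)² = 2.778
te_Sound mix = (1 + 4·2 + 3)/6 = 12/6 = 2; σ²_Sound mix = ((3−1)/6)² = 0.111

Forward pass:
ES_Script lock = 0; EF_Script lock = 14
ES_Casting = 14; EF_Casting = 14+6 = 20
ES_Location scouting = 14; EF_Location scouting = 14+5 = 19
ES_Set construction = 14; EF_Set construction = 14+15 = 29
ES_Costume fitting = 14; EF_Costume fitting = 14+9 = 23
ES_Principal photography = max(EF_Casting=20, EF_Costume fitting=23) = 23; EF_Principal photography = 23+13 = 36
ES_Pickup shots = 36; EF_Pickup shots = 36+8 = 44
ES_Editing = 20; EF_Editing = 20+13 = 33
ES_Sound mix = max(EF_Casting=20, EF_Location scouting=19, EF_Set construction=29, EF_Pickup shots=44, EF_Editing=33) = 44; EF_Sound mix = 44+2 = 46
Expected project duration μ = 46 days. Critical path: Script lock → Costume fitting → Principal photography → Pickup shots → Sound mix.

Variance along critical path = 2.778 + 7.111 + 1.778 + 7.111 + 0.111 = 18.889; σ = √18.889 = 4.346 days.
Z = (48 − 46) / 4.346 = 0.460
P(T ≤ 48) = Φ(0.460) ≈ 0.677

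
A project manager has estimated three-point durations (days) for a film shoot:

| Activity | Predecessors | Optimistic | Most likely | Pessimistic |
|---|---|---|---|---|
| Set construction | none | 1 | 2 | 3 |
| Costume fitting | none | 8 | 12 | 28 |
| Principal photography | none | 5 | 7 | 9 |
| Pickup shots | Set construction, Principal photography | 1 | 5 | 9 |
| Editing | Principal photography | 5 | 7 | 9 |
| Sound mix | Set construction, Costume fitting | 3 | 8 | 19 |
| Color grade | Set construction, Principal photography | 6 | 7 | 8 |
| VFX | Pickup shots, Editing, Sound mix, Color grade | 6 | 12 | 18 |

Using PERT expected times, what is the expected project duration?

35 days

te_Set construction = (1 + 4·2 + 3)/6 = 12/6 = 2
te_Costume fitting = (8 + 4·12 + 28)/6 = 84/6 = 14
te_Principal photography = (5 + 4·7 + 9)/6 = 42/6 = 7
te_Pickup shots = (1 + 4·5 + 9)/6 = 30/6 = 5
te_Editing = (5 + 4·7 + 9)/6 = 42/6 = 7
te_Sound mix = (3 + 4·8 + 19)/6 = 54/6 = 9
te_Color grade = (6 + 4·7 + 8)/6 = 42/6 = 7
te_VFX = (6 + 4·12 + 18)/6 = 72/6 = 12

Forward pass:
ES_Set construction = 0; EF_Set construction = 2
ES_Costume fitting = 0; EF_Costume fitting = 14
ES_Principal photography = 0; EF_Principal photography = 7
ES_Pickup shots = max(EF_Set construction=2, EF_Principal photography=7) = 7; EF_Pickup shots = 7+5 = 12
ES_Editing = 7; EF_Editing = 7+7 = 14
ES_Sound mix = max(EF_Set construction=2, EF_Costume fitting=14) = 14; EF_Sound mix = 14+9 = 23
ES_Color grade = max(EF_Set construction=2, EF_Principal photography=7) = 7; EF_Color grade = 7+7 = 14
ES_VFX = max(EF_Pickup shots=12, EF_Editing=14, EF_Sound mix=23, EF_Color grade=14) = 23; EF_VFX = 23+12 = 35
Expected project duration μ = 35 days. Critical path: Costume fitting → Sound mix → VFX.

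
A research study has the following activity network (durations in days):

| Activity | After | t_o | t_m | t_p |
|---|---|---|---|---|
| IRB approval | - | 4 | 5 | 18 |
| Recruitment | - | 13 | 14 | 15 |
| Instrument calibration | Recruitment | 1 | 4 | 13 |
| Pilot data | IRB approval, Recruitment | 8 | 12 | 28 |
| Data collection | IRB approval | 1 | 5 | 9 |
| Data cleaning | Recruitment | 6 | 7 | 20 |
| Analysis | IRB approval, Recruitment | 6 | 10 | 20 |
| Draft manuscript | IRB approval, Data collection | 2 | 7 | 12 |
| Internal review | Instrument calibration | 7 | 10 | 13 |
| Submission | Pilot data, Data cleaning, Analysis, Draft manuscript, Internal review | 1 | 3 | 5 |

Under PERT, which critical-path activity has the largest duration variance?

Instrument calibration

te_IRB approval = (4 + 4·5 + 18)/6 = 42/6 = 7; σ²_IRB approval = ((18−4)/6)² = 5.444
te_Recruitment = (13 + 4·14 + 15)/6 = 84/6 = 14; σ²_Recruitment = ((15−13)/6)² = 0.111
te_Instrument calibration = (1 + 4·4 + 13)/6 = 30/6 = 5; σ²_Instrument calibration = ((13−1)/6)² = 4.000
te_Pilot data = (8 + 4·12 + 28)/6 = 84/6 = 14; σ²_Pilot data = ((28−8)/6)² = 11.111
te_Data collection = (1 + 4·5 + 9)/6 = 30/6 = 5; σ²_Data collection = ((9−1)/6)² = 1.778
te_Data cleaning = (6 + 4·7 + 20)/6 = 54/6 = 9; σ²_Data cleaning = ((20−6)/6)² = 5.444
te_Analysis = (6 + 4·10 + 20)/6 = 66/6 = 11; σ²_Analysis = ((20−6)/6)² = 5.444
te_Draft manuscript = (2 + 4·7 + 12)/6 = 42/6 = 7; σ²_Draft manuscript = ((12−2)/6)² = 2.778
te_Internal review = (7 + 4·10 + 13)/6 = 60/6 = 10; σ²_Internal review = ((13−7)/6)² = 1.000
te_Submission = (1 + 4·3 + 5)/6 = 18/6 = 3; σ²_Submission = ((5−1)/6)² = 0.444

Forward pass:
ES_IRB approval = 0; EF_IRB approval = 7
ES_Recruitment = 0; EF_Recruitment = 14
ES_Instrument calibration = 14; EF_Instrument calibration = 14+5 = 19
ES_Pilot data = max(EF_IRB approval=7, EF_Recruitment=14) = 14; EF_Pilot data = 14+14 = 28
ES_Data collection = 7; EF_Data collection = 7+5 = 12
ES_Data cleaning = 14; EF_Data cleaning = 14+9 = 23
ES_Analysis = max(EF_IRB approval=7, EF_Recruitment=14) = 14; EF_Analysis = 14+11 = 25
ES_Draft manuscript = max(EF_IRB approval=7, EF_Data collection=12) = 12; EF_Draft manuscript = 12+7 = 19
ES_Internal review = 19; EF_Internal review = 19+10 = 29
ES_Submission = max(EF_Pilot data=28, EF_Data cleaning=23, EF_Analysis=25, EF_Draft manuscript=19, EF_Internal review=29) = 29; EF_Submission = 29+3 = 32
Expected project duration μ = 32 days. Critical path: Recruitment → Instrument calibration → Internal review → Submission.

Variances on critical path: σ²_Recruitment=0.111, σ²_Instrument calibration=4.000, σ²_Internal review=1.000, σ²_Submission=0.444.
Largest is σ²_Instrument calibration = 4.000.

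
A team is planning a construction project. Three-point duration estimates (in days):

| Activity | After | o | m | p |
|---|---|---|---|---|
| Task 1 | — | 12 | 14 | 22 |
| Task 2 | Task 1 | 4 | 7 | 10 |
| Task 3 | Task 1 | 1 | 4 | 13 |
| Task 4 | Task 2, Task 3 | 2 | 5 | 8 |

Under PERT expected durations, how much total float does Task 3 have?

te_Task 1 = (12 + 4·14 + 22)/6 = 90/6 = 15
te_Task 2 = (4 + 4·7 + 10)/6 = 42/6 = 7
te_Task 3 = (1 + 4·4 + 13)/6 = 30/6 = 5
te_Task 4 = (2 + 4·5 + 8)/6 = 30/6 = 5

Forward pass:
ES_Task 1 = 0; EF_Task 1 = 15
ES_Task 2 = 15; EF_Task 2 = 15+7 = 22
ES_Task 3 = 15; EF_Task 3 = 15+5 = 20
ES_Task 4 = max(EF_Task 2=22, EF_Task 3=20) = 22; EF_Task 4 = 22+5 = 27
Expected project duration μ = 27 days. Critical path: Task 1 → Task 2 → Task 4.

Backward pass:
LF_Task 4 = 27; LS_Task 4 = 27−5 = 22
LF_Task 3 = LS_Task 4 = 22; LS_Task 3 = 22−5 = 17
LF_Task 2 = LS_Task 4 = 22; LS_Task 2 = 22−7 = 15
LF_Task 1 = min(LS_Task 2=15, LS_Task 3=17) = 15; LS_Task 1 = 15−15 = 0
Slack_Task 3 = LS_Task 3 − ES_Task 3 = 17 − 15 = 2

2 days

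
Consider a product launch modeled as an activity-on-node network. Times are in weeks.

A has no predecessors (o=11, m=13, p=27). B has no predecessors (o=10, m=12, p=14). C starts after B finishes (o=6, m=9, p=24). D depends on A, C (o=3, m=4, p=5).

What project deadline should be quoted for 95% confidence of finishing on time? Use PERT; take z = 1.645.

32.1 weeks

te_A = (11 + 4·13 + 27)/6 = 90/6 = 15; σ²_A = ((27−11)/6)² = 7.111
te_B = (10 + 4·12 + 14)/6 = 72/6 = 12; σ²_B = ((14−10)/6)² = 0.444
te_C = (6 + 4·9 + 24)/6 = 66/6 = 11; σ²_C = ((24−6)/6)² = 9.000
te_D = (3 + 4·4 + 5)/6 = 24/6 = 4; σ²_D = ((5−3)/6)² = 0.111

Forward pass:
ES_A = 0; EF_A = 15
ES_B = 0; EF_B = 12
ES_C = 12; EF_C = 12+11 = 23
ES_D = max(EF_A=15, EF_C=23) = 23; EF_D = 23+4 = 27
Expected project duration μ = 27 weeks. Critical path: B → C → D.

Variance along critical path = 0.444 + 9.000 + 0.111 = 9.556; σ = 3.091 weeks.
D = μ + z·σ = 27 + 1.645·3.091 = 32.1 weeks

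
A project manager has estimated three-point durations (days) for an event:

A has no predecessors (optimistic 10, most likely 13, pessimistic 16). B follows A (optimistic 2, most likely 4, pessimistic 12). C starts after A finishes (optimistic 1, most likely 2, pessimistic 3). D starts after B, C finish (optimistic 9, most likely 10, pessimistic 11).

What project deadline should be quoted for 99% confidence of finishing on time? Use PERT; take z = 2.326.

32.6 days

te_A = (10 + 4·13 + 16)/6 = 78/6 = 13; σ²_A = ((16−10)/6)² = 1.000
te_B = (2 + 4·4 + 12)/6 = 30/6 = 5; σ²_B = ((12−2)/6)² = 2.778
te_C = (1 + 4·2 + 3)/6 = 12/6 = 2; σ²_C = ((3−1)/6)² = 0.111
te_D = (9 + 4·10 + 11)/6 = 60/6 = 10; σ²_D = ((11−9)/6)² = 0.111

Forward pass:
ES_A = 0; EF_A = 13
ES_B = 13; EF_B = 13+5 = 18
ES_C = 13; EF_C = 13+2 = 15
ES_D = max(EF_B=18, EF_C=15) = 18; EF_D = 18+10 = 28
Expected project duration μ = 28 days. Critical path: A → B → D.

Variance along critical path = 1.000 + 2.778 + 0.111 = 3.889; σ = 1.972 days.
D = μ + z·σ = 28 + 2.326·1.972 = 32.6 days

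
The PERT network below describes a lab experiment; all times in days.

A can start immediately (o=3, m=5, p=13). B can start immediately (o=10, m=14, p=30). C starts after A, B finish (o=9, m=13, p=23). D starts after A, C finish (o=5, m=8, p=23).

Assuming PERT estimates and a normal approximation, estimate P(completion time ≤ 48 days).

te_A = (3 + 4·5 + 13)/6 = 36/6 = 6; σ²_A = ((13−3)/6)² = 2.778
te_B = (10 + 4·14 + 30)/6 = 96/6 = 16; σ²_B = ((30−10)/6)² = 11.111
te_C = (9 + 4·13 + 23)/6 = 84/6 = 14; σ²_C = ((23−9)/6)² = 5.444
te_D = (5 + 4·8 + 23)/6 = 60/6 = 10; σ²_D = ((23−5)/6)² = 9.000

Forward pass:
ES_A = 0; EF_A = 6
ES_B = 0; EF_B = 16
ES_C = max(EF_A=6, EF_B=16) = 16; EF_C = 16+14 = 30
ES_D = max(EF_A=6, EF_C=30) = 30; EF_D = 30+10 = 40
Expected project duration μ = 40 days. Critical path: B → C → D.

Variance along critical path = 11.111 + 5.444 + 9.000 = 25.556; σ = √25.556 = 5.055 days.
Z = (48 − 40) / 5.055 = 1.583
P(T ≤ 48) = Φ(1.583) ≈ 0.943

0.943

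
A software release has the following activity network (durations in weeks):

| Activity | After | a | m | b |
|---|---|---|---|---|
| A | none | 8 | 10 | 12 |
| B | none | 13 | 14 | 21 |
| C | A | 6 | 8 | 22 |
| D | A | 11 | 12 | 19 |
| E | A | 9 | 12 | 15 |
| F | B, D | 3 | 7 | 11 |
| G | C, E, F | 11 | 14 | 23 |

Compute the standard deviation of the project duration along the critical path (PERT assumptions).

te_A = (8 + 4·10 + 12)/6 = 60/6 = 10; σ²_A = ((12−8)/6)² = 0.444
te_B = (13 + 4·14 + 21)/6 = 90/6 = 15; σ²_B = ((21−13)/6)² = 1.778
te_C = (6 + 4·8 + 22)/6 = 60/6 = 10; σ²_C = ((22−6)/6)² = 7.111
te_D = (11 + 4·12 + 19)/6 = 78/6 = 13; σ²_D = ((19−11)/6)² = 1.778
te_E = (9 + 4·12 + 15)/6 = 72/6 = 12; σ²_E = ((15−9)/6)² = 1.000
te_F = (3 + 4·7 + 11)/6 = 42/6 = 7; σ²_F = ((11−3)/6)² = 1.778
te_G = (11 + 4·14 + 23)/6 = 90/6 = 15; σ²_G = ((23−11)/6)² = 4.000

Forward pass:
ES_A = 0; EF_A = 10
ES_B = 0; EF_B = 15
ES_C = 10; EF_C = 10+10 = 20
ES_D = 10; EF_D = 10+13 = 23
ES_E = 10; EF_E = 10+12 = 22
ES_F = max(EF_B=15, EF_D=23) = 23; EF_F = 23+7 = 30
ES_G = max(EF_C=20, EF_E=22, EF_F=30) = 30; EF_G = 30+15 = 45
Expected project duration μ = 45 weeks. Critical path: A → D → F → G.

Variance along critical path = 0.444 + 1.778 + 1.778 + 4.000 = 8.000
σ = √8.000 = 2.828 weeks

2.83 weeks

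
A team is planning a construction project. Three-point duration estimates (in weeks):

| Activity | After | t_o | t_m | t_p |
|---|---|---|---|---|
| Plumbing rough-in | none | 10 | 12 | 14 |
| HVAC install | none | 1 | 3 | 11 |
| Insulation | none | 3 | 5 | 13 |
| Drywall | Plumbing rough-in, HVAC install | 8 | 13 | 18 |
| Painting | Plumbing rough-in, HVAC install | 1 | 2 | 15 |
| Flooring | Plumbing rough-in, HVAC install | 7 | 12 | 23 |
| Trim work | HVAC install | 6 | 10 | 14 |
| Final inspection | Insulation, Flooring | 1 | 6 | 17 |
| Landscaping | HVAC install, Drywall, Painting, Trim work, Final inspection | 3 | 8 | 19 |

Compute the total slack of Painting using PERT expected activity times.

16 weeks

te_Plumbing rough-in = (10 + 4·12 + 14)/6 = 72/6 = 12
te_HVAC install = (1 + 4·3 + 11)/6 = 24/6 = 4
te_Insulation = (3 + 4·5 + 13)/6 = 36/6 = 6
te_Drywall = (8 + 4·13 + 18)/6 = 78/6 = 13
te_Painting = (1 + 4·2 + 15)/6 = 24/6 = 4
te_Flooring = (7 + 4·12 + 23)/6 = 78/6 = 13
te_Trim work = (6 + 4·10 + 14)/6 = 60/6 = 10
te_Final inspection = (1 + 4·6 + 17)/6 = 42/6 = 7
te_Landscaping = (3 + 4·8 + 19)/6 = 54/6 = 9

Forward pass:
ES_Plumbing rough-in = 0; EF_Plumbing rough-in = 12
ES_HVAC install = 0; EF_HVAC install = 4
ES_Insulation = 0; EF_Insulation = 6
ES_Drywall = max(EF_Plumbing rough-in=12, EF_HVAC install=4) = 12; EF_Drywall = 12+13 = 25
ES_Painting = max(EF_Plumbing rough-in=12, EF_HVAC install=4) = 12; EF_Painting = 12+4 = 16
ES_Flooring = max(EF_Plumbing rough-in=12, EF_HVAC install=4) = 12; EF_Flooring = 12+13 = 25
ES_Trim work = 4; EF_Trim work = 4+10 = 14
ES_Final inspection = max(EF_Insulation=6, EF_Flooring=25) = 25; EF_Final inspection = 25+7 = 32
ES_Landscaping = max(EF_HVAC install=4, EF_Drywall=25, EF_Painting=16, EF_Trim work=14, EF_Final inspection=32) = 32; EF_Landscaping = 32+9 = 41
Expected project duration μ = 41 weeks. Critical path: Plumbing rough-in → Flooring → Final inspection → Landscaping.

Backward pass:
LF_Landscaping = 41; LS_Landscaping = 41−9 = 32
LF_Final inspection = LS_Landscaping = 32; LS_Final inspection = 32−7 = 25
LF_Trim work = LS_Landscaping = 32; LS_Trim work = 32−10 = 22
LF_Flooring = LS_Final inspection = 25; LS_Flooring = 25−13 = 12
LF_Painting = LS_Landscaping = 32; LS_Painting = 32−4 = 28
LF_Drywall = LS_Landscaping = 32; LS_Drywall = 32−13 = 19
LF_Insulation = LS_Final inspection = 25; LS_Insulation = 25−6 = 19
LF_HVAC install = min(LS_Drywall=19, LS_Painting=28, LS_Flooring=12, LS_Trim work=22, LS_Landscaping=32) = 12; LS_HVAC install = 12−4 = 8
LF_Plumbing rough-in = min(LS_Drywall=19, LS_Painting=28, LS_Flooring=12) = 12; LS_Plumbing rough-in = 12−12 = 0
Slack_Painting = LS_Painting − ES_Painting = 28 − 12 = 16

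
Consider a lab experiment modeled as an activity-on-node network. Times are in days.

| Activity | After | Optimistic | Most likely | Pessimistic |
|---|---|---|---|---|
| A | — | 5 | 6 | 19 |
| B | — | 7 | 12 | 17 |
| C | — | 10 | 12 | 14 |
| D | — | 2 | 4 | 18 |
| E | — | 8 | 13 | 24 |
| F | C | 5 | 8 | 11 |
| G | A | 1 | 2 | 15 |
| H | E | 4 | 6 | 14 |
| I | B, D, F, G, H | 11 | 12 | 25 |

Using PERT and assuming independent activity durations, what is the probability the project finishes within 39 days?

0.846

te_A = (5 + 4·6 + 19)/6 = 48/6 = 8; σ²_A = ((19−5)/6)² = 5.444
te_B = (7 + 4·12 + 17)/6 = 72/6 = 12; σ²_B = ((17−7)/6)² = 2.778
te_C = (10 + 4·12 + 14)/6 = 72/6 = 12; σ²_C = ((14−10)/6)² = 0.444
te_D = (2 + 4·4 + 18)/6 = 36/6 = 6; σ²_D = ((18−2)/6)² = 7.111
te_E = (8 + 4·13 + 24)/6 = 84/6 = 14; σ²_E = ((24−8)/6)² = 7.111
te_F = (5 + 4·8 + 11)/6 = 48/6 = 8; σ²_F = ((11−5)/6)² = 1.000
te_G = (1 + 4·2 + 15)/6 = 24/6 = 4; σ²_G = ((15−1)/6)² = 5.444
te_H = (4 + 4·6 + 14)/6 = 42/6 = 7; σ²_H = ((14−4)/6)² = 2.778
te_I = (11 + 4·12 + 25)/6 = 84/6 = 14; σ²_I = ((25−11)/6)² = 5.444

Forward pass:
ES_A = 0; EF_A = 8
ES_B = 0; EF_B = 12
ES_C = 0; EF_C = 12
ES_D = 0; EF_D = 6
ES_E = 0; EF_E = 14
ES_F = 12; EF_F = 12+8 = 20
ES_G = 8; EF_G = 8+4 = 12
ES_H = 14; EF_H = 14+7 = 21
ES_I = max(EF_B=12, EF_D=6, EF_F=20, EF_G=12, EF_H=21) = 21; EF_I = 21+14 = 35
Expected project duration μ = 35 days. Critical path: E → H → I.

Variance along critical path = 7.111 + 2.778 + 5.444 = 15.333; σ = √15.333 = 3.916 days.
Z = (39 − 35) / 3.916 = 1.022
P(T ≤ 39) = Φ(1.022) ≈ 0.846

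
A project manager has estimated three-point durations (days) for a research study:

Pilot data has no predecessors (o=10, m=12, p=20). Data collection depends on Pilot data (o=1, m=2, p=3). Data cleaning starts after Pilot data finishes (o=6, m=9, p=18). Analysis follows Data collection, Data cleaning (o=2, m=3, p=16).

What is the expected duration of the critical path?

28 days

te_Pilot data = (10 + 4·12 + 20)/6 = 78/6 = 13
te_Data collection = (1 + 4·2 + 3)/6 = 12/6 = 2
te_Data cleaning = (6 + 4·9 + 18)/6 = 60/6 = 10
te_Analysis = (2 + 4·3 + 16)/6 = 30/6 = 5

Forward pass:
ES_Pilot data = 0; EF_Pilot data = 13
ES_Data collection = 13; EF_Data collection = 13+2 = 15
ES_Data cleaning = 13; EF_Data cleaning = 13+10 = 23
ES_Analysis = max(EF_Data collection=15, EF_Data cleaning=23) = 23; EF_Analysis = 23+5 = 28
Expected project duration μ = 28 days. Critical path: Pilot data → Data cleaning → Analysis.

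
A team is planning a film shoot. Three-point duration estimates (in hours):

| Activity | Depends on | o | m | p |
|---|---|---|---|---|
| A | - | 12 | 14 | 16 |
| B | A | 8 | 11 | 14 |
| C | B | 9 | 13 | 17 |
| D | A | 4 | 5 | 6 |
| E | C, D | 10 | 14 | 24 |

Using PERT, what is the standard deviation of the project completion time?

2.94 hours

te_A = (12 + 4·14 + 16)/6 = 84/6 = 14; σ²_A = ((16−12)/6)² = 0.444
te_B = (8 + 4·11 + 14)/6 = 66/6 = 11; σ²_B = ((14−8)/6)² = 1.000
te_C = (9 + 4·13 + 17)/6 = 78/6 = 13; σ²_C = ((17−9)/6)² = 1.778
te_D = (4 + 4·5 + 6)/6 = 30/6 = 5; σ²_D = ((6−4)/6)² = 0.111
te_E = (10 + 4·14 + 24)/6 = 90/6 = 15; σ²_E = ((24−10)/6)² = 5.444

Forward pass:
ES_A = 0; EF_A = 14
ES_B = 14; EF_B = 14+11 = 25
ES_C = 25; EF_C = 25+13 = 38
ES_D = 14; EF_D = 14+5 = 19
ES_E = max(EF_C=38, EF_D=19) = 38; EF_E = 38+15 = 53
Expected project duration μ = 53 hours. Critical path: A → B → C → E.

Variance along critical path = 0.444 + 1.000 + 1.778 + 5.444 = 8.667
σ = √8.667 = 2.944 hours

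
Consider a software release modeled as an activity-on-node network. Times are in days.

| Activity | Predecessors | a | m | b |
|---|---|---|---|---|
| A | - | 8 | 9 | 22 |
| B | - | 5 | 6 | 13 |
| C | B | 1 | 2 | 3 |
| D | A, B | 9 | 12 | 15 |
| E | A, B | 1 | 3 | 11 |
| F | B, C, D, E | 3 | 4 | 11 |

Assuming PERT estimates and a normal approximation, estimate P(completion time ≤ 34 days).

te_A = (8 + 4·9 + 22)/6 = 66/6 = 11; σ²_A = ((22−8)/6)² = 5.444
te_B = (5 + 4·6 + 13)/6 = 42/6 = 7; σ²_B = ((13−5)/6)² = 1.778
te_C = (1 + 4·2 + 3)/6 = 12/6 = 2; σ²_C = ((3−1)/6)² = 0.111
te_D = (9 + 4·12 + 15)/6 = 72/6 = 12; σ²_D = ((15−9)/6)² = 1.000
te_E = (1 + 4·3 + 11)/6 = 24/6 = 4; σ²_E = ((11−1)/6)² = 2.778
te_F = (3 + 4·4 + 11)/6 = 30/6 = 5; σ²_F = ((11−3)/6)² = 1.778

Forward pass:
ES_A = 0; EF_A = 11
ES_B = 0; EF_B = 7
ES_C = 7; EF_C = 7+2 = 9
ES_D = max(EF_A=11, EF_B=7) = 11; EF_D = 11+12 = 23
ES_E = max(EF_A=11, EF_B=7) = 11; EF_E = 11+4 = 15
ES_F = max(EF_B=7, EF_C=9, EF_D=23, EF_E=15) = 23; EF_F = 23+5 = 28
Expected project duration μ = 28 days. Critical path: A → D → F.

Variance along critical path = 5.444 + 1.000 + 1.778 = 8.222; σ = √8.222 = 2.867 days.
Z = (34 − 28) / 2.867 = 2.092
P(T ≤ 34) = Φ(2.092) ≈ 0.982

0.982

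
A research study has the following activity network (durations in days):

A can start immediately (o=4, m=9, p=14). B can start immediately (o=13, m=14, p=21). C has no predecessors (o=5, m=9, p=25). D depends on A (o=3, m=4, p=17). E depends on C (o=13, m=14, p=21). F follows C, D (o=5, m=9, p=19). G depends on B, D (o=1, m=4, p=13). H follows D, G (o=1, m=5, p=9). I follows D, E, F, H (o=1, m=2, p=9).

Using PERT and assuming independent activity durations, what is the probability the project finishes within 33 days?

te_A = (4 + 4·9 + 14)/6 = 54/6 = 9; σ²_A = ((14−4)/6)² = 2.778
te_B = (13 + 4·14 + 21)/6 = 90/6 = 15; σ²_B = ((21−13)/6)² = 1.778
te_C = (5 + 4·9 + 25)/6 = 66/6 = 11; σ²_C = ((25−5)/6)² = 11.111
te_D = (3 + 4·4 + 17)/6 = 36/6 = 6; σ²_D = ((17−3)/6)² = 5.444
te_E = (13 + 4·14 + 21)/6 = 90/6 = 15; σ²_E = ((21−13)/6)² = 1.778
te_F = (5 + 4·9 + 19)/6 = 60/6 = 10; σ²_F = ((19−5)/6)² = 5.444
te_G = (1 + 4·4 + 13)/6 = 30/6 = 5; σ²_G = ((13−1)/6)² = 4.000
te_H = (1 + 4·5 + 9)/6 = 30/6 = 5; σ²_H = ((9−1)/6)² = 1.778
te_I = (1 + 4·2 + 9)/6 = 18/6 = 3; σ²_I = ((9−1)/6)² = 1.778

Forward pass:
ES_A = 0; EF_A = 9
ES_B = 0; EF_B = 15
ES_C = 0; EF_C = 11
ES_D = 9; EF_D = 9+6 = 15
ES_E = 11; EF_E = 11+15 = 26
ES_F = max(EF_C=11, EF_D=15) = 15; EF_F = 15+10 = 25
ES_G = max(EF_B=15, EF_D=15) = 15; EF_G = 15+5 = 20
ES_H = max(EF_D=15, EF_G=20) = 20; EF_H = 20+5 = 25
ES_I = max(EF_D=15, EF_E=26, EF_F=25, EF_H=25) = 26; EF_I = 26+3 = 29
Expected project duration μ = 29 days. Critical path: C → E → I.

Variance along critical path = 11.111 + 1.778 + 1.778 = 14.667; σ = √14.667 = 3.830 days.
Z = (33 − 29) / 3.830 = 1.044
P(T ≤ 33) = Φ(1.044) ≈ 0.852

0.852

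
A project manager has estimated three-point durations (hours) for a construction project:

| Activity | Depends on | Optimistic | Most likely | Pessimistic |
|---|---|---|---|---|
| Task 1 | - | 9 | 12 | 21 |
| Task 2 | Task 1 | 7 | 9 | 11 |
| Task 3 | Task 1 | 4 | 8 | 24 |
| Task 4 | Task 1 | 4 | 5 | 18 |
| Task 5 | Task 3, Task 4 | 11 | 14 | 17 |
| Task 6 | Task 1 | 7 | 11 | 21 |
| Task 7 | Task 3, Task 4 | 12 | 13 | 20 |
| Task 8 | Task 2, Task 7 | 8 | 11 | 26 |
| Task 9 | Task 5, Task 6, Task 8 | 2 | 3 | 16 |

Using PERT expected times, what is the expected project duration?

55 hours

te_Task 1 = (9 + 4·12 + 21)/6 = 78/6 = 13
te_Task 2 = (7 + 4·9 + 11)/6 = 54/6 = 9
te_Task 3 = (4 + 4·8 + 24)/6 = 60/6 = 10
te_Task 4 = (4 + 4·5 + 18)/6 = 42/6 = 7
te_Task 5 = (11 + 4·14 + 17)/6 = 84/6 = 14
te_Task 6 = (7 + 4·11 + 21)/6 = 72/6 = 12
te_Task 7 = (12 + 4·13 + 20)/6 = 84/6 = 14
te_Task 8 = (8 + 4·11 + 26)/6 = 78/6 = 13
te_Task 9 = (2 + 4·3 + 16)/6 = 30/6 = 5

Forward pass:
ES_Task 1 = 0; EF_Task 1 = 13
ES_Task 2 = 13; EF_Task 2 = 13+9 = 22
ES_Task 3 = 13; EF_Task 3 = 13+10 = 23
ES_Task 4 = 13; EF_Task 4 = 13+7 = 20
ES_Task 5 = max(EF_Task 3=23, EF_Task 4=20) = 23; EF_Task 5 = 23+14 = 37
ES_Task 6 = 13; EF_Task 6 = 13+12 = 25
ES_Task 7 = max(EF_Task 3=23, EF_Task 4=20) = 23; EF_Task 7 = 23+14 = 37
ES_Task 8 = max(EF_Task 2=22, EF_Task 7=37) = 37; EF_Task 8 = 37+13 = 50
ES_Task 9 = max(EF_Task 5=37, EF_Task 6=25, EF_Task 8=50) = 50; EF_Task 9 = 50+5 = 55
Expected project duration μ = 55 hours. Critical path: Task 1 → Task 3 → Task 7 → Task 8 → Task 9.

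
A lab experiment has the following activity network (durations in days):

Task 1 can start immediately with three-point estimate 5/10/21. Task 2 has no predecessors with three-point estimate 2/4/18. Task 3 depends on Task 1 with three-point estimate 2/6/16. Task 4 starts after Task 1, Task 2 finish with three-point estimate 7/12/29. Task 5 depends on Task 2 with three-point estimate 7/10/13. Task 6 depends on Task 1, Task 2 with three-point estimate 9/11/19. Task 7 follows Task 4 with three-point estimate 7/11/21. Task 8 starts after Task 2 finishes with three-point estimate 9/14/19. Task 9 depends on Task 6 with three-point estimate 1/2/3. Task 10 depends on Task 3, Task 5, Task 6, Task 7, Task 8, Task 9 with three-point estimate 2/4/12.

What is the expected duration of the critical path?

42 days

te_Task 1 = (5 + 4·10 + 21)/6 = 66/6 = 11
te_Task 2 = (2 + 4·4 + 18)/6 = 36/6 = 6
te_Task 3 = (2 + 4·6 + 16)/6 = 42/6 = 7
te_Task 4 = (7 + 4·12 + 29)/6 = 84/6 = 14
te_Task 5 = (7 + 4·10 + 13)/6 = 60/6 = 10
te_Task 6 = (9 + 4·11 + 19)/6 = 72/6 = 12
te_Task 7 = (7 + 4·11 + 21)/6 = 72/6 = 12
te_Task 8 = (9 + 4·14 + 19)/6 = 84/6 = 14
te_Task 9 = (1 + 4·2 + 3)/6 = 12/6 = 2
te_Task 10 = (2 + 4·4 + 12)/6 = 30/6 = 5

Forward pass:
ES_Task 1 = 0; EF_Task 1 = 11
ES_Task 2 = 0; EF_Task 2 = 6
ES_Task 3 = 11; EF_Task 3 = 11+7 = 18
ES_Task 4 = max(EF_Task 1=11, EF_Task 2=6) = 11; EF_Task 4 = 11+14 = 25
ES_Task 5 = 6; EF_Task 5 = 6+10 = 16
ES_Task 6 = max(EF_Task 1=11, EF_Task 2=6) = 11; EF_Task 6 = 11+12 = 23
ES_Task 7 = 25; EF_Task 7 = 25+12 = 37
ES_Task 8 = 6; EF_Task 8 = 6+14 = 20
ES_Task 9 = 23; EF_Task 9 = 23+2 = 25
ES_Task 10 = max(EF_Task 3=18, EF_Task 5=16, EF_Task 6=23, EF_Task 7=37, EF_Task 8=20, EF_Task 9=25) = 37; EF_Task 10 = 37+5 = 42
Expected project duration μ = 42 days. Critical path: Task 1 → Task 4 → Task 7 → Task 10.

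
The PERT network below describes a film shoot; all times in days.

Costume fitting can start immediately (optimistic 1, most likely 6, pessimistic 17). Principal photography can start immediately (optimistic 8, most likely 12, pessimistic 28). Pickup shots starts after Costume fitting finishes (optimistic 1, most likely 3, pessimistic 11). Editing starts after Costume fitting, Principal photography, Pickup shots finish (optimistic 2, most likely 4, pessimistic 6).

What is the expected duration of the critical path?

te_Costume fitting = (1 + 4·6 + 17)/6 = 42/6 = 7
te_Principal photography = (8 + 4·12 + 28)/6 = 84/6 = 14
te_Pickup shots = (1 + 4·3 + 11)/6 = 24/6 = 4
te_Editing = (2 + 4·4 + 6)/6 = 24/6 = 4

Forward pass:
ES_Costume fitting = 0; EF_Costume fitting = 7
ES_Principal photography = 0; EF_Principal photography = 14
ES_Pickup shots = 7; EF_Pickup shots = 7+4 = 11
ES_Editing = max(EF_Costume fitting=7, EF_Principal photography=14, EF_Pickup shots=11) = 14; EF_Editing = 14+4 = 18
Expected project duration μ = 18 days. Critical path: Principal photography → Editing.

18 days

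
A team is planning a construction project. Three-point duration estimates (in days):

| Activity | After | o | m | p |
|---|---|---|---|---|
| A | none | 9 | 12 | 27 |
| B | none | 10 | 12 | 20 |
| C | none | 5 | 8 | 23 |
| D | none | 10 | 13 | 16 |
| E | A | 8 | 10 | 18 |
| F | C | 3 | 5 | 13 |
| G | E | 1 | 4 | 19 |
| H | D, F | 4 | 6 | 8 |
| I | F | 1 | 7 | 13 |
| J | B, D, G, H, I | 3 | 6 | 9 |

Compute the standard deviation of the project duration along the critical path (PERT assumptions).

te_A = (9 + 4·12 + 27)/6 = 84/6 = 14; σ²_A = ((27−9)/6)² = 9.000
te_B = (10 + 4·12 + 20)/6 = 78/6 = 13; σ²_B = ((20−10)/6)² = 2.778
te_C = (5 + 4·8 + 23)/6 = 60/6 = 10; σ²_C = ((23−5)/6)² = 9.000
te_D = (10 + 4·13 + 16)/6 = 78/6 = 13; σ²_D = ((16−10)/6)² = 1.000
te_E = (8 + 4·10 + 18)/6 = 66/6 = 11; σ²_E = ((18−8)/6)² = 2.778
te_F = (3 + 4·5 + 13)/6 = 36/6 = 6; σ²_F = ((13−3)/6)² = 2.778
te_G = (1 + 4·4 + 19)/6 = 36/6 = 6; σ²_G = ((19−1)/6)² = 9.000
te_H = (4 + 4·6 + 8)/6 = 36/6 = 6; σ²_H = ((8−4)/6)² = 0.444
te_I = (1 + 4·7 + 13)/6 = 42/6 = 7; σ²_I = ((13−1)/6)² = 4.000
te_J = (3 + 4·6 + 9)/6 = 36/6 = 6; σ²_J = ((9−3)/6)² = 1.000

Forward pass:
ES_A = 0; EF_A = 14
ES_B = 0; EF_B = 13
ES_C = 0; EF_C = 10
ES_D = 0; EF_D = 13
ES_E = 14; EF_E = 14+11 = 25
ES_F = 10; EF_F = 10+6 = 16
ES_G = 25; EF_G = 25+6 = 31
ES_H = max(EF_D=13, EF_F=16) = 16; EF_H = 16+6 = 22
ES_I = 16; EF_I = 16+7 = 23
ES_J = max(EF_B=13, EF_D=13, EF_G=31, EF_H=22, EF_I=23) = 31; EF_J = 31+6 = 37
Expected project duration μ = 37 days. Critical path: A → E → G → J.

Variance along critical path = 9.000 + 2.778 + 9.000 + 1.000 = 21.778
σ = √21.778 = 4.667 days

4.67 days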